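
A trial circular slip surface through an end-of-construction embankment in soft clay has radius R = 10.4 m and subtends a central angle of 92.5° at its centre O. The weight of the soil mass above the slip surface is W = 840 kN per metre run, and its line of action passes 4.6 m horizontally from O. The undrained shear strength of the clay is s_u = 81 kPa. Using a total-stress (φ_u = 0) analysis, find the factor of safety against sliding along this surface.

Taking moments about the centre O, the resisting moment is provided by the undrained shear strength acting along the arc:
Arc length L_a = R·θ = 10.4·(92.5°·π/180) = 10.4·1.6144 = 16.79 m
M_R = s_u·L_a·R = 81·16.79·10.4 = 14144.0 kN·m/m
M_D = W·d = 840·4.6 = 3864.0 kN·m/m
FS = M_R / M_D = 14144.0 / 3864.0 = 3.660

FS = 3.66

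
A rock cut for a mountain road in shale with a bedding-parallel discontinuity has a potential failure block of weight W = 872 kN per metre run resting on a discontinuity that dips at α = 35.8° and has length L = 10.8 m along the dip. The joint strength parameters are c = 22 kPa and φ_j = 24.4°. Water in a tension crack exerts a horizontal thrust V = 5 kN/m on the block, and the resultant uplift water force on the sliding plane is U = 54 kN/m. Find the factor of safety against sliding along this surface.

Resolving the block weight along and normal to the plane and applying the Mohr–Coulomb strength on the joint:
N' = W cosα − U − V sinα = 872·cos35.8° − 54 − 5·sin35.8° = 650.3 kN/m
Driving force T = W sinα + V cosα = 872·sin35.8° + 5·cos35.8° = 514.1 kN/m
Resisting force R = c·L + N'·tanφ_j = 22·10.8 + 650.3·tan24.4° = 237.6 + 295.0 = 532.6 kN/m
FS = R / T = 532.6 / 514.1 = 1.036

FS = 1.04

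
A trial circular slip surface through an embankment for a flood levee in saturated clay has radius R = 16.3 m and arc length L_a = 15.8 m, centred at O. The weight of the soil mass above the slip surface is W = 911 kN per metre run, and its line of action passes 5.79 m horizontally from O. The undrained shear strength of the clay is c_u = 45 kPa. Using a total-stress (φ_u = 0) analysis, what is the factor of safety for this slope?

FS = 2.20

Taking moments about the centre O, the resisting moment is provided by the undrained shear strength acting along the arc:
M_R = c_u·L_a·R = 45·15.80·16.3 = 11589.3 kN·m/m
M_D = W·d = 911·5.79 = 5274.7 kN·m/m
FS = M_R / M_D = 11589.3 / 5274.7 = 2.197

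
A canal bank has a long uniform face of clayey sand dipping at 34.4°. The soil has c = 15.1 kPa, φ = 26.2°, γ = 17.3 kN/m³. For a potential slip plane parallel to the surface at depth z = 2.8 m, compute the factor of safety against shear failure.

FS = 1.39

For an infinite slope with a slip plane parallel to the surface (no pore pressure): FS = [c + γz cos²β tanφ] / [γz sinβ cosβ].
γz = 17.3·2.8 = 48.44 kN/m²
Numerator = 15.1 + 48.44·cos²34.4°·tan26.2° = 15.1 + 48.44·0.6808·0.4921 = 31.327 kPa
Denominator = 48.44·sin34.4°·cos34.4° = 48.44·0.5650·0.8251 = 22.581 kPa
FS = 31.327 / 22.581 = 1.387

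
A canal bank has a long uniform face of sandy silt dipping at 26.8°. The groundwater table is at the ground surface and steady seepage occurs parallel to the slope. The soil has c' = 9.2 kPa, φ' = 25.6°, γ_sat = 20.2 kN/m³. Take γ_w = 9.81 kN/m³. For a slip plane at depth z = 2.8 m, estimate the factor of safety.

With seepage parallel to the slope and the water table at the surface, the effective normal stress on the slip plane uses the buoyant unit weight γ' = γ_sat − γ_w while the driving shear stress uses γ_sat:
FS = [c' + γ' z cos²β tanφ'] / [γ_sat z sinβ cosβ]
γ' = 20.2 − 9.81 = 10.39 kN/m³
Numerator = 9.2 + 10.39·2.8·cos²26.8°·tan25.6° = 9.2 + 10.39·2.8·0.7967·0.4791 = 20.305 kPa
Denominator = 20.2·2.8·sin26.8°·cos26.8° = 20.2·2.8·0.4509·0.8926 = 22.762 kPa
FS = 20.305 / 22.762 = 0.892

FS = 0.89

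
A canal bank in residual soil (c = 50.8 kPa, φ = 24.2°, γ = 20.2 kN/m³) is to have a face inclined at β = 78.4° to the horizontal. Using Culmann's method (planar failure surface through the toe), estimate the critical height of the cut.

H_c = 21.66 m

Culmann's analysis gives the critical failure plane at α_cr = (β + φ)/2 = (78.4 + 24.2)/2 = 51.3°, and the critical height
H_c = (4c/γ) · sinβ cosφ / [1 − cos(β − φ)]
    = (4·50.8/20.2) · sin78.4°·cos24.2° / [1 − cos(54.2°)]
    = 10.059 · 0.9796·0.9121 / [1 − 0.5850]
    = 10.059 · 0.8935 / 0.4150
    = 21.66 m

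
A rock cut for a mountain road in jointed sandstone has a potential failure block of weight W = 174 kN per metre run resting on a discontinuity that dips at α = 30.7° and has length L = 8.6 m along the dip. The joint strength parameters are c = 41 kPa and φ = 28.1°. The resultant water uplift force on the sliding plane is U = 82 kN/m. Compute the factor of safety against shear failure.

Resolving the block weight along and normal to the plane and applying the Mohr–Coulomb strength on the joint:
N' = W cosα − U = 174·cos30.7° − 82 = 67.6 kN/m
Driving force T = W sinα = 174·sin30.7° = 88.8 kN/m
Resisting force R = c·L + N'·tanφ = 41·8.6 + 67.6·tan28.1° = 352.6 + 36.1 = 388.7 kN/m
FS = R / T = 388.7 / 88.8 = 4.376

FS = 4.38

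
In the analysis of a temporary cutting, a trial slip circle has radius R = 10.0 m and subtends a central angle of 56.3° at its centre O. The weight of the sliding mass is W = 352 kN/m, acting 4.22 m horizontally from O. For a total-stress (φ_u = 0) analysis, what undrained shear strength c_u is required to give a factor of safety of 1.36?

c_u = 20.6 kPa

FS = c_u·L_a·R / (W·d), so c_u = FS·W·d / (L_a·R).
Arc length L_a = R·θ = 10.0·(56.3°·π/180) = 10.0·0.9826 = 9.83 m
c_u = 1.36·352·4.22 / (9.83·10.0) = 2020.2 / 98.26 = 20.56 kPa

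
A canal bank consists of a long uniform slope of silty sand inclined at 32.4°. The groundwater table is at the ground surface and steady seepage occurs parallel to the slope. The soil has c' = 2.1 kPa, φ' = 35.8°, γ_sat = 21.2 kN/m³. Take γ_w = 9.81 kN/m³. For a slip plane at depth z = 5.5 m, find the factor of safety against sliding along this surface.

With seepage parallel to the slope and the water table at the surface, the effective normal stress on the slip plane uses the buoyant unit weight γ' = γ_sat − γ_w while the driving shear stress uses γ_sat:
FS = [c' + γ' z cos²β tanφ'] / [γ_sat z sinβ cosβ]
γ' = 21.2 − 9.81 = 11.39 kN/m³
Numerator = 2.1 + 11.39·5.5·cos²32.4°·tan35.8° = 2.1 + 11.39·5.5·0.7129·0.7212 = 34.309 kPa
Denominator = 21.2·5.5·sin32.4°·cos32.4° = 21.2·5.5·0.5358·0.8443 = 52.751 kPa
FS = 34.309 / 52.751 = 0.650

FS = 0.65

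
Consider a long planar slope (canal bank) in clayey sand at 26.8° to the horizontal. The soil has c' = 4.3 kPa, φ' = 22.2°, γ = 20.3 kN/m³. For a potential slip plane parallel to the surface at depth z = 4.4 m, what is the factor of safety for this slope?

FS = 0.93

For an infinite slope with a slip plane parallel to the surface (no pore pressure): FS = [c' + γz cos²β tanφ'] / [γz sinβ cosβ].
γz = 20.3·4.4 = 89.32 kN/m²
Numerator = 4.3 + 89.32·cos²26.8°·tan22.2° = 4.3 + 89.32·0.7967·0.4081 = 33.341 kPa
Denominator = 89.32·sin26.8°·cos26.8° = 89.32·0.4509·0.8926 = 35.947 kPa
FS = 33.341 / 35.947 = 0.928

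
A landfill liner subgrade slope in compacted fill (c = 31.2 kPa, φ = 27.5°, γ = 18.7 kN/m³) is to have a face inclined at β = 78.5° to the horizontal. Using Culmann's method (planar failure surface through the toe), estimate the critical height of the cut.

Culmann's analysis gives the critical failure plane at α_cr = (β + φ)/2 = (78.5 + 27.5)/2 = 53.0°, and the critical height
H_c = (4c/γ) · sinβ cosφ / [1 − cos(β − φ)]
    = (4·31.2/18.7) · sin78.5°·cos27.5° / [1 − cos(51.0°)]
    = 6.674 · 0.9799·0.8870 / [1 − 0.6293]
    = 6.674 · 0.8692 / 0.3707
    = 15.65 m

H_c = 15.65 m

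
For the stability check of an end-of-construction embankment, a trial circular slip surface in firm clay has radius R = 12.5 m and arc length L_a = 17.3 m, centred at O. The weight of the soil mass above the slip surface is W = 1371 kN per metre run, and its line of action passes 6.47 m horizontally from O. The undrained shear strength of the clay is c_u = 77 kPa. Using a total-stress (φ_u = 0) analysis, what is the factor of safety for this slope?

Taking moments about the centre O, the resisting moment is provided by the undrained shear strength acting along the arc:
M_R = c_u·L_a·R = 77·17.30·12.5 = 16651.2 kN·m/m
M_D = W·d = 1371·6.47 = 8870.4 kN·m/m
FS = M_R / M_D = 16651.2 / 8870.4 = 1.877

FS = 1.88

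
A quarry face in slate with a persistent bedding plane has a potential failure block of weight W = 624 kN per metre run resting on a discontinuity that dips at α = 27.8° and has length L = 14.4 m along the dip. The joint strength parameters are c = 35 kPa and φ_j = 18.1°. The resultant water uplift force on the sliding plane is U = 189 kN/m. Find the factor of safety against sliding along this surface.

Resolving the block weight along and normal to the plane and applying the Mohr–Coulomb strength on the joint:
N' = W cosα − U = 624·cos27.8° − 189 = 363.0 kN/m
Driving force T = W sinα = 624·sin27.8° = 291.0 kN/m
Resisting force R = c·L + N'·tanφ_j = 35·14.4 + 363.0·tan18.1° = 504.0 + 118.6 = 622.6 kN/m
FS = R / T = 622.6 / 291.0 = 2.139

FS = 2.14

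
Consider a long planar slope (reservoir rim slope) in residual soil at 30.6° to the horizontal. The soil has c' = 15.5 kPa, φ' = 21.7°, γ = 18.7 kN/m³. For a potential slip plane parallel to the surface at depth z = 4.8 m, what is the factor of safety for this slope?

For an infinite slope with a slip plane parallel to the surface (no pore pressure): FS = [c' + γz cos²β tanφ'] / [γz sinβ cosβ].
γz = 18.7·4.8 = 89.76 kN/m²
Numerator = 15.5 + 89.76·cos²30.6°·tan21.7° = 15.5 + 89.76·0.7409·0.3979 = 41.964 kPa
Denominator = 89.76·sin30.6°·cos30.6° = 89.76·0.5090·0.8607 = 39.329 kPa
FS = 41.964 / 39.329 = 1.067

FS = 1.07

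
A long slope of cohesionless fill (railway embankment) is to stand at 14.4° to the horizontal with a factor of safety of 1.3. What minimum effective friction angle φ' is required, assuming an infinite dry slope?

φ' = 18.5°

FS = tanφ'/tanβ ⇒ tanφ' = FS · tanβ = 1.3 · tan14.4° = 0.3338
φ' = arctan(0.3338) = 18.46°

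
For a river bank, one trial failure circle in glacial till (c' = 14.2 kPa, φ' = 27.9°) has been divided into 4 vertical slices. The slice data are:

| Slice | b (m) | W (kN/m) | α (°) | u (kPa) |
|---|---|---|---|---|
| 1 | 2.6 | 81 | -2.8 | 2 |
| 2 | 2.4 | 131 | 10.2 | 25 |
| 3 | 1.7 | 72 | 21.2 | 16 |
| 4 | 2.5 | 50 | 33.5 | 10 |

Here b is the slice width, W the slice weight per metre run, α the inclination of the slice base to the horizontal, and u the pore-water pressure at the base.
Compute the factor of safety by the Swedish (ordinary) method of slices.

FS = 3.33

Ordinary method of slices: FS = Σ[c'·Δl_i + (W_i cosα_i − u_i·Δl_i)·tanφ'] / Σ W_i sinα_i, with Δl_i = b_i / cosα_i.
Slice 1: Δl = 2.6/cos(-2.8°) = 2.603 m; N'_1 = 81·cos(-2.8°) − 2·2.603 = 75.7; c'Δl = 36.96; W sinα = -4.0
Slice 2: Δl = 2.4/cos10.2° = 2.439 m; N'_2 = 131·cos10.2° − 25·2.439 = 68.0; c'Δl = 34.63; W sinα = 23.2
Slice 3: Δl = 1.7/cos21.2° = 1.823 m; N'_3 = 72·cos21.2° − 16·1.823 = 38.0; c'Δl = 25.89; W sinα = 26.0
Slice 4: Δl = 2.5/cos33.5° = 2.998 m; N'_4 = 50·cos33.5° − 10·2.998 = 11.7; c'Δl = 42.57; W sinα = 27.6
Σc'Δl = 140.1 kN/m; ΣN' = 193.3 kN/m; ΣW sinα = 72.9 kN/m
Resisting = 140.1 + 193.3·tan27.9° = 140.1 + 102.4 = 242.4 kN/m
FS = 242.4 / 72.9 = 3.326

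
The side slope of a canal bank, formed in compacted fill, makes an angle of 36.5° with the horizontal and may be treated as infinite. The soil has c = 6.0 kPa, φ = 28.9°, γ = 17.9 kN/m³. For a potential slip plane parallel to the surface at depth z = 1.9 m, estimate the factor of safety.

FS = 1.11

For an infinite slope with a slip plane parallel to the surface (no pore pressure): FS = [c + γz cos²β tanφ] / [γz sinβ cosβ].
γz = 17.9·1.9 = 34.01 kN/m²
Numerator = 6.0 + 34.01·cos²36.5°·tan28.9° = 6.0 + 34.01·0.6462·0.5520 = 18.132 kPa
Denominator = 34.01·sin36.5°·cos36.5° = 34.01·0.5948·0.8039 = 16.262 kPa
FS = 18.132 / 16.262 = 1.115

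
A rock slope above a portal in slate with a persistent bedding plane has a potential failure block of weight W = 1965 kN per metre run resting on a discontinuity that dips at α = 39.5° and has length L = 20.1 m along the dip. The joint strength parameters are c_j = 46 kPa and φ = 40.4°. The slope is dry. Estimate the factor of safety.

Resolving the block weight along and normal to the plane and applying the Mohr–Coulomb strength on the joint:
N' = W cosα = 1965·cos39.5° = 1516.2 kN/m
Driving force T = W sinα = 1965·sin39.5° = 1249.9 kN/m
Resisting force R = c_j·L + N'·tanφ = 46·20.1 + 1516.2·tan40.4° = 924.6 + 1290.4 = 2215.0 kN/m
FS = R / T = 2215.0 / 1249.9 = 1.772

FS = 1.77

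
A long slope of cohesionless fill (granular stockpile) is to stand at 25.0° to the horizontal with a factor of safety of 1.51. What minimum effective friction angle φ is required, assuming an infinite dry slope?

φ = 35.2°

FS = tanφ/tanβ ⇒ tanφ = FS · tanβ = 1.51 · tan25.0° = 0.7041
φ = arctan(0.7041) = 35.15°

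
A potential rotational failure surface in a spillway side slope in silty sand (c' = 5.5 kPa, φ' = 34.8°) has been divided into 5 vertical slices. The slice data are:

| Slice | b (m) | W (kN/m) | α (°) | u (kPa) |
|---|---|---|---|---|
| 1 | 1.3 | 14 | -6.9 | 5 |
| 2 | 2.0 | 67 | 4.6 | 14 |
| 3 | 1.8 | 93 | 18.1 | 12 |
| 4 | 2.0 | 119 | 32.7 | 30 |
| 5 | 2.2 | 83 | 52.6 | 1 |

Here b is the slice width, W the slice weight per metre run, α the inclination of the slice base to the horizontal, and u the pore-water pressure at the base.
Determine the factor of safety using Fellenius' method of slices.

FS = 1.18

Ordinary method of slices: FS = Σ[c'·Δl_i + (W_i cosα_i − u_i·Δl_i)·tanφ'] / Σ W_i sinα_i, with Δl_i = b_i / cosα_i.
Slice 1: Δl = 1.3/cos(-6.9°) = 1.309 m; N'_1 = 14·cos(-6.9°) − 5·1.309 = 7.4; c'Δl = 7.20; W sinα = -1.7
Slice 2: Δl = 2.0/cos4.6° = 2.006 m; N'_2 = 67·cos4.6° − 14·2.006 = 38.7; c'Δl = 11.04; W sinα = 5.4
Slice 3: Δl = 1.8/cos18.1° = 1.894 m; N'_3 = 93·cos18.1° − 12·1.894 = 65.7; c'Δl = 10.42; W sinα = 28.9
Slice 4: Δl = 2.0/cos32.7° = 2.377 m; N'_4 = 119·cos32.7° − 30·2.377 = 28.8; c'Δl = 13.07; W sinα = 64.3
Slice 5: Δl = 2.2/cos52.6° = 3.622 m; N'_5 = 83·cos52.6° − 1·3.622 = 46.8; c'Δl = 19.92; W sinα = 65.9
Σc'Δl = 61.6 kN/m; ΣN' = 187.3 kN/m; ΣW sinα = 162.8 kN/m
Resisting = 61.6 + 187.3·tan34.8° = 61.6 + 130.2 = 191.9 kN/m
FS = 191.9 / 162.8 = 1.178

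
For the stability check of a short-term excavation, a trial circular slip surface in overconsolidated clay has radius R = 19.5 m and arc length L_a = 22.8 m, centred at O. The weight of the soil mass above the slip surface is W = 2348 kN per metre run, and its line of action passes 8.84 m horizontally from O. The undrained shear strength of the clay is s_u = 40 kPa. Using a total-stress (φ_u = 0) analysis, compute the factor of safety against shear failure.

FS = 0.86

Taking moments about the centre O, the resisting moment is provided by the undrained shear strength acting along the arc:
M_R = s_u·L_a·R = 40·22.80·19.5 = 17784.0 kN·m/m
M_D = W·d = 2348·8.84 = 20756.3 kN·m/m
FS = M_R / M_D = 17784.0 / 20756.3 = 0.857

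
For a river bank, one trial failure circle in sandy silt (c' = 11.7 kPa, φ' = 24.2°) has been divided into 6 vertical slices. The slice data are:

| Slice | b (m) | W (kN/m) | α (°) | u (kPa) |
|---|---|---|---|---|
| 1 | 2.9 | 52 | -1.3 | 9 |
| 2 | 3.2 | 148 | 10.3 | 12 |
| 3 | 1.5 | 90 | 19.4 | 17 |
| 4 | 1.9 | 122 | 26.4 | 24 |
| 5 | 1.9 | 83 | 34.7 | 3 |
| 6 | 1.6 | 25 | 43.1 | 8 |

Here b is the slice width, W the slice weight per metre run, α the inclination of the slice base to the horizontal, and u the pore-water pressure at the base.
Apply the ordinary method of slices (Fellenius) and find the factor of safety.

FS = 1.77

Ordinary method of slices: FS = Σ[c'·Δl_i + (W_i cosα_i − u_i·Δl_i)·tanφ'] / Σ W_i sinα_i, with Δl_i = b_i / cosα_i.
Slice 1: Δl = 2.9/cos(-1.3°) = 2.901 m; N'_1 = 52·cos(-1.3°) − 9·2.901 = 25.9; c'Δl = 33.94; W sinα = -1.2
Slice 2: Δl = 3.2/cos10.3° = 3.252 m; N'_2 = 148·cos10.3° − 12·3.252 = 106.6; c'Δl = 38.05; W sinα = 26.5
Slice 3: Δl = 1.5/cos19.4° = 1.590 m; N'_3 = 90·cos19.4° − 17·1.590 = 57.9; c'Δl = 18.61; W sinα = 29.9
Slice 4: Δl = 1.9/cos26.4° = 2.121 m; N'_4 = 122·cos26.4° − 24·2.121 = 58.4; c'Δl = 24.82; W sinα = 54.2
Slice 5: Δl = 1.9/cos34.7° = 2.311 m; N'_5 = 83·cos34.7° − 3·2.311 = 61.3; c'Δl = 27.04; W sinα = 47.3
Slice 6: Δl = 1.6/cos43.1° = 2.191 m; N'_6 = 25·cos43.1° − 8·2.191 = 0.7; c'Δl = 25.64; W sinα = 17.1
Σc'Δl = 168.1 kN/m; ΣN' = 310.7 kN/m; ΣW sinα = 173.8 kN/m
Resisting = 168.1 + 310.7·tan24.2° = 168.1 + 139.6 = 307.7 kN/m
FS = 307.7 / 173.8 = 1.771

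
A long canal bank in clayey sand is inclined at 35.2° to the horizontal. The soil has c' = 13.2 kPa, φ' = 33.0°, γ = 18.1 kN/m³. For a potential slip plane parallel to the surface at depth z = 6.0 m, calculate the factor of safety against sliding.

FS = 1.18

For an infinite slope with a slip plane parallel to the surface (no pore pressure): FS = [c' + γz cos²β tanφ'] / [γz sinβ cosβ].
γz = 18.1·6.0 = 108.60 kN/m²
Numerator = 13.2 + 108.60·cos²35.2°·tan33.0° = 13.2 + 108.60·0.6677·0.6494 = 60.292 kPa
Denominator = 108.60·sin35.2°·cos35.2° = 108.60·0.5764·0.8171 = 51.154 kPa
FS = 60.292 / 51.154 = 1.179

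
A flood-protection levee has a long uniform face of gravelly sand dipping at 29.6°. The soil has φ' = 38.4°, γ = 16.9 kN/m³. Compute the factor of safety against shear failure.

For a dry cohesionless infinite slope the factor of safety is FS = tanφ' / tanβ.
FS = tan38.4° / tan29.6° = 0.7926 / 0.5681 = 1.395

FS = 1.40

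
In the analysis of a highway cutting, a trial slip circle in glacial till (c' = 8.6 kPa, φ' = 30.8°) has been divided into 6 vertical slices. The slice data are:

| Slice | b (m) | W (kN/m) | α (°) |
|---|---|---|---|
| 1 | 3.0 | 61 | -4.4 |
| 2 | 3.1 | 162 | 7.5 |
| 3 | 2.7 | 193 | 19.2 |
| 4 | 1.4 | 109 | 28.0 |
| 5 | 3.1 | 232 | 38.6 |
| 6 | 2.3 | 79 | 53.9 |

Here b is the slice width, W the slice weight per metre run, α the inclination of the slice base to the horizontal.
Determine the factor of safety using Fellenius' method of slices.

FS = 1.74

Ordinary method of slices: FS = Σ[c'·Δl_i + (W_i cosα_i)·tanφ'] / Σ W_i sinα_i, with Δl_i = b_i / cosα_i.
Slice 1: Δl = 3.0/cos(-4.4°) = 3.009 m; N'_1 = 61·cos(-4.4°) = 60.8; c'Δl = 25.88; W sinα = -4.7
Slice 2: Δl = 3.1/cos7.5° = 3.127 m; N'_2 = 162·cos7.5° = 160.6; c'Δl = 26.89; W sinα = 21.1
Slice 3: Δl = 2.7/cos19.2° = 2.859 m; N'_3 = 193·cos19.2° = 182.3; c'Δl = 24.59; W sinα = 63.5
Slice 4: Δl = 1.4/cos28.0° = 1.586 m; N'_4 = 109·cos28.0° = 96.2; c'Δl = 13.64; W sinα = 51.2
Slice 5: Δl = 3.1/cos38.6° = 3.967 m; N'_5 = 232·cos38.6° = 181.3; c'Δl = 34.11; W sinα = 144.7
Slice 6: Δl = 2.3/cos53.9° = 3.904 m; N'_6 = 79·cos53.9° = 46.5; c'Δl = 33.57; W sinα = 63.8
Σc'Δl = 158.7 kN/m; ΣN' = 727.8 kN/m; ΣW sinα = 339.7 kN/m
Resisting = 158.7 + 727.8·tan30.8° = 158.7 + 433.9 = 592.5 kN/m
FS = 592.5 / 339.7 = 1.744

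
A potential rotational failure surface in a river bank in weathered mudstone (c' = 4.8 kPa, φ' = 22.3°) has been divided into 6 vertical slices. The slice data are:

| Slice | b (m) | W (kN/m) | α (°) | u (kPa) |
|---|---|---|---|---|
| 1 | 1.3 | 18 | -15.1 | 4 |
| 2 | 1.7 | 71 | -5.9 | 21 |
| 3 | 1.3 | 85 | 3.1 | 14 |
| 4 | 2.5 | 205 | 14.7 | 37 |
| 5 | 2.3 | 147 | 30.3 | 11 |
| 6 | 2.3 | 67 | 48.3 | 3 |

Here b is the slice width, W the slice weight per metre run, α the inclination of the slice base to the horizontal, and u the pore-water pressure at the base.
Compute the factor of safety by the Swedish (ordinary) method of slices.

FS = 1.22

Ordinary method of slices: FS = Σ[c'·Δl_i + (W_i cosα_i − u_i·Δl_i)·tanφ'] / Σ W_i sinα_i, with Δl_i = b_i / cosα_i.
Slice 1: Δl = 1.3/cos(-15.1°) = 1.346 m; N'_1 = 18·cos(-15.1°) − 4·1.346 = 12.0; c'Δl = 6.46; W sinα = -4.7
Slice 2: Δl = 1.7/cos(-5.9°) = 1.709 m; N'_2 = 71·cos(-5.9°) − 21·1.709 = 34.7; c'Δl = 8.20; W sinα = -7.3
Slice 3: Δl = 1.3/cos3.1° = 1.302 m; N'_3 = 85·cos3.1° − 14·1.302 = 66.6; c'Δl = 6.25; W sinα = 4.6
Slice 4: Δl = 2.5/cos14.7° = 2.585 m; N'_4 = 205·cos14.7° − 37·2.585 = 102.7; c'Δl = 12.41; W sinα = 52.0
Slice 5: Δl = 2.3/cos30.3° = 2.664 m; N'_5 = 147·cos30.3° − 11·2.664 = 97.6; c'Δl = 12.79; W sinα = 74.2
Slice 6: Δl = 2.3/cos48.3° = 3.457 m; N'_6 = 67·cos48.3° − 3·3.457 = 34.2; c'Δl = 16.60; W sinα = 50.0
Σc'Δl = 62.7 kN/m; ΣN' = 347.8 kN/m; ΣW sinα = 168.8 kN/m
Resisting = 62.7 + 347.8·tan22.3° = 62.7 + 142.7 = 205.4 kN/m
FS = 205.4 / 168.8 = 1.216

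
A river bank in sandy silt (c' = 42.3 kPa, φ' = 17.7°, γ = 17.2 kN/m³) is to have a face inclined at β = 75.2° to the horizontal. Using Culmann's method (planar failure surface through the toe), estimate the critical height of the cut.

Culmann's analysis gives the critical failure plane at α_cr = (β + φ')/2 = (75.2 + 17.7)/2 = 46.5°, and the critical height
H_c = (4c'/γ) · sinβ cosφ' / [1 − cos(β − φ')]
    = (4·42.3/17.2) · sin75.2°·cos17.7° / [1 − cos(57.5°)]
    = 9.837 · 0.9668·0.9527 / [1 − 0.5373]
    = 9.837 · 0.9211 / 0.4627
    = 19.58 m

H_c = 19.58 m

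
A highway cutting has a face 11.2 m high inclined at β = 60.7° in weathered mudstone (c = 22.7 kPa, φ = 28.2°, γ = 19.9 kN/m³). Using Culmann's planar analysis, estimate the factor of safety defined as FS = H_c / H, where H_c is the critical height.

H_c = (4c/γ) · sinβ cosφ / [1 − cos(β − φ)]
    = (4·22.7/19.9) · sin60.7°·cos28.2° / [1 − cos32.5°]
    = 4.563 · 0.7686 / 0.1566 = 22.39 m
FS = H_c / H = 22.39 / 11.2 = 1.999

FS = 2.00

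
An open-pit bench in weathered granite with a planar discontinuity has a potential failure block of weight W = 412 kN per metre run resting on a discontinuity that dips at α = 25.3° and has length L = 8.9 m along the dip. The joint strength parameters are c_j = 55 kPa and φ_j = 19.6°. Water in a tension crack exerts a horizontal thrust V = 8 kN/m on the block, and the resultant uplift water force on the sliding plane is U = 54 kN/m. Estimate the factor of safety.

FS = 3.28

Resolving the block weight along and normal to the plane and applying the Mohr–Coulomb strength on the joint:
N' = W cosα − U − V sinα = 412·cos25.3° − 54 − 8·sin25.3° = 315.1 kN/m
Driving force T = W sinα + V cosα = 412·sin25.3° + 8·cos25.3° = 183.3 kN/m
Resisting force R = c_j·L + N'·tanφ_j = 55·8.9 + 315.1·tan19.6° = 489.5 + 112.2 = 601.7 kN/m
FS = R / T = 601.7 / 183.3 = 3.282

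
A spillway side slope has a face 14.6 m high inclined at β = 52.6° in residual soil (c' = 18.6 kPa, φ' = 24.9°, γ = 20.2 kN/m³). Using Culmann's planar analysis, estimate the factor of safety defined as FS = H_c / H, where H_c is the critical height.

H_c = (4c'/γ) · sinβ cosφ' / [1 − cos(β − φ')]
    = (4·18.6/20.2) · sin52.6°·cos24.9° / [1 − cos27.7°]
    = 3.683 · 0.7206 / 0.1146 = 23.16 m
FS = H_c / H = 23.16 / 14.6 = 1.586

FS = 1.59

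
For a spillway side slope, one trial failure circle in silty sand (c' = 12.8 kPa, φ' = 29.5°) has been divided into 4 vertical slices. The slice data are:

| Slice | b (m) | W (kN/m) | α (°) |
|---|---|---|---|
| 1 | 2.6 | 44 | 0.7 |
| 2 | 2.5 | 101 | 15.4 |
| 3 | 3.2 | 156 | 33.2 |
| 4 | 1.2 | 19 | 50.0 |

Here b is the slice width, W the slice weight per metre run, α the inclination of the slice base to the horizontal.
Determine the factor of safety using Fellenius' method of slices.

Ordinary method of slices: FS = Σ[c'·Δl_i + (W_i cosα_i)·tanφ'] / Σ W_i sinα_i, with Δl_i = b_i / cosα_i.
Slice 1: Δl = 2.6/cos0.7° = 2.600 m; N'_1 = 44·cos0.7° = 44.0; c'Δl = 33.28; W sinα = 0.5
Slice 2: Δl = 2.5/cos15.4° = 2.593 m; N'_2 = 101·cos15.4° = 97.4; c'Δl = 33.19; W sinα = 26.8
Slice 3: Δl = 3.2/cos33.2° = 3.824 m; N'_3 = 156·cos33.2° = 130.5; c'Δl = 48.95; W sinα = 85.4
Slice 4: Δl = 1.2/cos50.0° = 1.867 m; N'_4 = 19·cos50.0° = 12.2; c'Δl = 23.90; W sinα = 14.6
Σc'Δl = 139.3 kN/m; ΣN' = 284.1 kN/m; ΣW sinα = 127.3 kN/m
Resisting = 139.3 + 284.1·tan29.5° = 139.3 + 160.7 = 300.1 kN/m
FS = 300.1 / 127.3 = 2.357

FS = 2.36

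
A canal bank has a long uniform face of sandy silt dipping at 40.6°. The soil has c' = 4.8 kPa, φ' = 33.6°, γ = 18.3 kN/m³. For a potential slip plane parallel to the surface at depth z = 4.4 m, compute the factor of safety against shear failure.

For an infinite slope with a slip plane parallel to the surface (no pore pressure): FS = [c' + γz cos²β tanφ'] / [γz sinβ cosβ].
γz = 18.3·4.4 = 80.52 kN/m²
Numerator = 4.8 + 80.52·cos²40.6°·tan33.6° = 4.8 + 80.52·0.5765·0.6644 = 35.641 kPa
Denominator = 80.52·sin40.6°·cos40.6° = 80.52·0.6508·0.7593 = 39.786 kPa
FS = 35.641 / 39.786 = 0.896

FS = 0.90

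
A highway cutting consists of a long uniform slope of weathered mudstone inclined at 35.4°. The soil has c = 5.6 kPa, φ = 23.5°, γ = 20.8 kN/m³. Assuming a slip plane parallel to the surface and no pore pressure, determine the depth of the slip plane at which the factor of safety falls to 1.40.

Setting FS = 1.40 in FS = [c + γz cos²β tanφ] / [γz sinβ cosβ] and solving for z:
z = c / [γ cosβ (FS·sinβ − cosβ·tanφ)]
  = 5.6 / [20.8·cos35.4°·(1.40·sin35.4° − cos35.4°·tan23.5°)]
  = 5.6 / [20.8·0.8151·(1.40·0.5793 − 0.8151·0.4348)]
  = 5.6 / 7.7409 = 0.723 m

z = 0.72 m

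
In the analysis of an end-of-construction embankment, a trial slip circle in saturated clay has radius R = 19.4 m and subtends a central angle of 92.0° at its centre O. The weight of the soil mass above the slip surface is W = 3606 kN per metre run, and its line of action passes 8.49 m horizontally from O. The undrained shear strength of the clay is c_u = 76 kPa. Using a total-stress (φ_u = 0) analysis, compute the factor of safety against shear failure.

Taking moments about the centre O, the resisting moment is provided by the undrained shear strength acting along the arc:
Arc length L_a = R·θ = 19.4·(92.0°·π/180) = 19.4·1.6057 = 31.15 m
M_R = c_u·L_a·R = 76·31.15·19.4 = 45928.5 kN·m/m
M_D = W·d = 3606·8.49 = 30614.9 kN·m/m
FS = M_R / M_D = 45928.5 / 30614.9 = 1.500

FS = 1.50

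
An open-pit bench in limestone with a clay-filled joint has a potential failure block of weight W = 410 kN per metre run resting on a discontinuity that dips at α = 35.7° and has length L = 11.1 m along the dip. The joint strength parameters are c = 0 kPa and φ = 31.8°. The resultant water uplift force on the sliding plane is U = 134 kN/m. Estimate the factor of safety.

Resolving the block weight along and normal to the plane and applying the Mohr–Coulomb strength on the joint:
N' = W cosα − U = 410·cos35.7° − 134 = 199.0 kN/m
Driving force T = W sinα = 410·sin35.7° = 239.3 kN/m
Resisting force R = c·L + N'·tanφ = 0·11.1 + 199.0·tan31.8° = 0.0 + 123.4 = 123.4 kN/m
FS = R / T = 123.4 / 239.3 = 0.516

FS = 0.52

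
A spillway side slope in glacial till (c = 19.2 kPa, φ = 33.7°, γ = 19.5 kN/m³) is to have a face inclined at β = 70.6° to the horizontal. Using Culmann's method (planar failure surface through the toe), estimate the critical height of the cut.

Culmann's analysis gives the critical failure plane at α_cr = (β + φ)/2 = (70.6 + 33.7)/2 = 52.1°, and the critical height
H_c = (4c/γ) · sinβ cosφ / [1 − cos(β − φ)]
    = (4·19.2/19.5) · sin70.6°·cos33.7° / [1 − cos(36.9°)]
    = 3.938 · 0.9432·0.8320 / [1 − 0.7997]
    = 3.938 · 0.7847 / 0.2003
    = 15.43 m

H_c = 15.43 m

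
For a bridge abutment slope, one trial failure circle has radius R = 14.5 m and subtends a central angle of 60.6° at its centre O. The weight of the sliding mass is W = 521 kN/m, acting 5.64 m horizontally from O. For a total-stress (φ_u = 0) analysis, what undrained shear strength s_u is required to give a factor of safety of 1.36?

s_u = 18.0 kPa

FS = s_u·L_a·R / (W·d), so s_u = FS·W·d / (L_a·R).
Arc length L_a = R·θ = 14.5·(60.6°·π/180) = 14.5·1.0577 = 15.34 m
s_u = 1.36·521·5.64 / (15.34·14.5) = 3996.3 / 222.38 = 17.97 kPa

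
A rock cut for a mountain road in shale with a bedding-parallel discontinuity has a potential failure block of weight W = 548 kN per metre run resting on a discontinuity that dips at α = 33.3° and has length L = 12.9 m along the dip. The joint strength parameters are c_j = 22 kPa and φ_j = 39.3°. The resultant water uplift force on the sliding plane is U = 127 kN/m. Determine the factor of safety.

FS = 1.84

Resolving the block weight along and normal to the plane and applying the Mohr–Coulomb strength on the joint:
N' = W cosα − U = 548·cos33.3° − 127 = 331.0 kN/m
Driving force T = W sinα = 548·sin33.3° = 300.9 kN/m
Resisting force R = c_j·L + N'·tanφ_j = 22·12.9 + 331.0·tan39.3° = 283.8 + 270.9 = 554.7 kN/m
FS = R / T = 554.7 / 300.9 = 1.844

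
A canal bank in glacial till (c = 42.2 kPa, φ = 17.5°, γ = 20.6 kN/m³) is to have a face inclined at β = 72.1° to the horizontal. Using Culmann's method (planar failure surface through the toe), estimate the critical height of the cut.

Culmann's analysis gives the critical failure plane at α_cr = (β + φ)/2 = (72.1 + 17.5)/2 = 44.8°, and the critical height
H_c = (4c/γ) · sinβ cosφ / [1 − cos(β − φ)]
    = (4·42.2/20.6) · sin72.1°·cos17.5° / [1 − cos(54.6°)]
    = 8.194 · 0.9516·0.9537 / [1 − 0.5793]
    = 8.194 · 0.9076 / 0.4207
    = 17.68 m

H_c = 17.68 m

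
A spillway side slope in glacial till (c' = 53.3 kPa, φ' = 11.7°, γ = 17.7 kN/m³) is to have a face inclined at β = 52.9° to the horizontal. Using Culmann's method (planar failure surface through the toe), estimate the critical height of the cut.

H_c = 38.00 m

Culmann's analysis gives the critical failure plane at α_cr = (β + φ')/2 = (52.9 + 11.7)/2 = 32.3°, and the critical height
H_c = (4c'/γ) · sinβ cosφ' / [1 − cos(β − φ')]
    = (4·53.3/17.7) · sin52.9°·cos11.7° / [1 − cos(41.2°)]
    = 12.045 · 0.7976·0.9792 / [1 − 0.7524]
    = 12.045 · 0.7810 / 0.2476
    = 38.00 m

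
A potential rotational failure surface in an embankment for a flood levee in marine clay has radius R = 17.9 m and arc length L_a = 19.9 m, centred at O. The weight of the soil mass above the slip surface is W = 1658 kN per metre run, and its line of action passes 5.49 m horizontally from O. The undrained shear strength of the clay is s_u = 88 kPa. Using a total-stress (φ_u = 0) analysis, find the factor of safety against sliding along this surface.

FS = 3.44

Taking moments about the centre O, the resisting moment is provided by the undrained shear strength acting along the arc:
M_R = s_u·L_a·R = 88·19.90·17.9 = 31346.5 kN·m/m
M_D = W·d = 1658·5.49 = 9102.4 kN·m/m
FS = M_R / M_D = 31346.5 / 9102.4 = 3.444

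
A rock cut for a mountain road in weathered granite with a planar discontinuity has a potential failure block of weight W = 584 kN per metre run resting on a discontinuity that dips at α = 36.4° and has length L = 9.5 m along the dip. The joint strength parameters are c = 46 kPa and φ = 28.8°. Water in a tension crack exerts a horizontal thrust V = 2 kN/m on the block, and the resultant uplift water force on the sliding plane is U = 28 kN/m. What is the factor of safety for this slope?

FS = 1.95

Resolving the block weight along and normal to the plane and applying the Mohr–Coulomb strength on the joint:
N' = W cosα − U − V sinα = 584·cos36.4° − 28 − 2·sin36.4° = 440.9 kN/m
Driving force T = W sinα + V cosα = 584·sin36.4° + 2·cos36.4° = 348.2 kN/m
Resisting force R = c·L + N'·tanφ = 46·9.5 + 440.9·tan28.8° = 437.0 + 242.4 = 679.4 kN/m
FS = R / T = 679.4 / 348.2 = 1.951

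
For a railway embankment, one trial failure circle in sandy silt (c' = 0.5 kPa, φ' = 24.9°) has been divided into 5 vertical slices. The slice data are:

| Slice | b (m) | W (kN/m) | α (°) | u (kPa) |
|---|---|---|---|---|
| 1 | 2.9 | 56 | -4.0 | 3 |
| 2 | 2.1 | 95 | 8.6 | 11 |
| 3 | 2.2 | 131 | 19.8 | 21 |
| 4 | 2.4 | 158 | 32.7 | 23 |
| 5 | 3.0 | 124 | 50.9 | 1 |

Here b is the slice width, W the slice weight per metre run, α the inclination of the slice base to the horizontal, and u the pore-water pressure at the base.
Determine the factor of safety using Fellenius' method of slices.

FS = 0.69

Ordinary method of slices: FS = Σ[c'·Δl_i + (W_i cosα_i − u_i·Δl_i)·tanφ'] / Σ W_i sinα_i, with Δl_i = b_i / cosα_i.
Slice 1: Δl = 2.9/cos(-4.0°) = 2.907 m; N'_1 = 56·cos(-4.0°) − 3·2.907 = 47.1; c'Δl = 1.45; W sinα = -3.9
Slice 2: Δl = 2.1/cos8.6° = 2.124 m; N'_2 = 95·cos8.6° − 11·2.124 = 70.6; c'Δl = 1.06; W sinα = 14.2
Slice 3: Δl = 2.2/cos19.8° = 2.338 m; N'_3 = 131·cos19.8° − 21·2.338 = 74.2; c'Δl = 1.17; W sinα = 44.4
Slice 4: Δl = 2.4/cos32.7° = 2.852 m; N'_4 = 158·cos32.7° − 23·2.852 = 67.4; c'Δl = 1.43; W sinα = 85.4
Slice 5: Δl = 3.0/cos50.9° = 4.757 m; N'_5 = 124·cos50.9° − 1·4.757 = 73.4; c'Δl = 2.38; W sinα = 96.2
Σc'Δl = 7.5 kN/m; ΣN' = 332.7 kN/m; ΣW sinα = 236.3 kN/m
Resisting = 7.5 + 332.7·tan24.9° = 7.5 + 154.4 = 161.9 kN/m
FS = 161.9 / 236.3 = 0.685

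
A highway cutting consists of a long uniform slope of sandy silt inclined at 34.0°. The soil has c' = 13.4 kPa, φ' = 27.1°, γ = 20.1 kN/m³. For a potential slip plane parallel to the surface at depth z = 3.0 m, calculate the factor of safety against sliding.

FS = 1.24

For an infinite slope with a slip plane parallel to the surface (no pore pressure): FS = [c' + γz cos²β tanφ'] / [γz sinβ cosβ].
γz = 20.1·3.0 = 60.30 kN/m²
Numerator = 13.4 + 60.30·cos²34.0°·tan27.1° = 13.4 + 60.30·0.6873·0.5117 = 34.608 kPa
Denominator = 60.30·sin34.0°·cos34.0° = 60.30·0.5592·0.8290 = 27.955 kPa
FS = 34.608 / 27.955 = 1.238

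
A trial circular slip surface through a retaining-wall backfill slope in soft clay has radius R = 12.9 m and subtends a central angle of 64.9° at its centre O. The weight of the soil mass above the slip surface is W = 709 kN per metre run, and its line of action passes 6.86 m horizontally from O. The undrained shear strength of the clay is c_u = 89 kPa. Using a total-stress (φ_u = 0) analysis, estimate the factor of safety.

FS = 3.45

Taking moments about the centre O, the resisting moment is provided by the undrained shear strength acting along the arc:
Arc length L_a = R·θ = 12.9·(64.9°·π/180) = 12.9·1.1327 = 14.61 m
M_R = c_u·L_a·R = 89·14.61·12.9 = 16776.1 kN·m/m
M_D = W·d = 709·6.86 = 4863.7 kN·m/m
FS = M_R / M_D = 16776.1 / 4863.7 = 3.449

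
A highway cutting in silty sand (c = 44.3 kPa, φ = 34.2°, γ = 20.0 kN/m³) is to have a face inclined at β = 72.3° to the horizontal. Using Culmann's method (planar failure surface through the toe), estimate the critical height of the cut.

H_c = 32.76 m

Culmann's analysis gives the critical failure plane at α_cr = (β + φ)/2 = (72.3 + 34.2)/2 = 53.2°, and the critical height
H_c = (4c/γ) · sinβ cosφ / [1 − cos(β − φ)]
    = (4·44.3/20.0) · sin72.3°·cos34.2° / [1 − cos(38.1°)]
    = 8.860 · 0.9527·0.8271 / [1 − 0.7869]
    = 8.860 · 0.7879 / 0.2131
    = 32.76 m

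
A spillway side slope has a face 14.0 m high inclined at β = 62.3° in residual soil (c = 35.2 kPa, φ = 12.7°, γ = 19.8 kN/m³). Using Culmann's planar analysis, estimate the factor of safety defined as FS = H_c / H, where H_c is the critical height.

FS = 1.25

H_c = (4c/γ) · sinβ cosφ / [1 − cos(β − φ)]
    = (4·35.2/19.8) · sin62.3°·cos12.7° / [1 − cos49.6°]
    = 7.111 · 0.8637 / 0.3519 = 17.46 m
FS = H_c / H = 17.46 / 14.0 = 1.247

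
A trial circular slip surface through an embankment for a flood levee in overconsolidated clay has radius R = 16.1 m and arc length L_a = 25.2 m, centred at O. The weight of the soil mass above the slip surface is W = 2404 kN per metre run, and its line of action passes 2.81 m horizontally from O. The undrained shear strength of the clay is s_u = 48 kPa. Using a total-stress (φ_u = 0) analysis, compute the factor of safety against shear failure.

FS = 2.88

Taking moments about the centre O, the resisting moment is provided by the undrained shear strength acting along the arc:
M_R = s_u·L_a·R = 48·25.20·16.1 = 19474.6 kN·m/m
M_D = W·d = 2404·2.81 = 6755.2 kN·m/m
FS = M_R / M_D = 19474.6 / 6755.2 = 2.883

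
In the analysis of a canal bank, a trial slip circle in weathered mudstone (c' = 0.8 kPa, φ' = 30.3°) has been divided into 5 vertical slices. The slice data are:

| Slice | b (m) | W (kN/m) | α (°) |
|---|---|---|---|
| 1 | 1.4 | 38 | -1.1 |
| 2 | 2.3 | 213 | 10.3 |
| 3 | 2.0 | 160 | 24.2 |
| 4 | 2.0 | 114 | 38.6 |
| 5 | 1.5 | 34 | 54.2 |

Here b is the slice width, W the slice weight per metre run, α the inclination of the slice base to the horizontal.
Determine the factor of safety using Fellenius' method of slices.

Ordinary method of slices: FS = Σ[c'·Δl_i + (W_i cosα_i)·tanφ'] / Σ W_i sinα_i, with Δl_i = b_i / cosα_i.
Slice 1: Δl = 1.4/cos(-1.1°) = 1.400 m; N'_1 = 38·cos(-1.1°) = 38.0; c'Δl = 1.12; W sinα = -0.7
Slice 2: Δl = 2.3/cos10.3° = 2.338 m; N'_2 = 213·cos10.3° = 209.6; c'Δl = 1.87; W sinα = 38.1
Slice 3: Δl = 2.0/cos24.2° = 2.193 m; N'_3 = 160·cos24.2° = 145.9; c'Δl = 1.75; W sinα = 65.6
Slice 4: Δl = 2.0/cos38.6° = 2.559 m; N'_4 = 114·cos38.6° = 89.1; c'Δl = 2.05; W sinα = 71.1
Slice 5: Δl = 1.5/cos54.2° = 2.564 m; N'_5 = 34·cos54.2° = 19.9; c'Δl = 2.05; W sinα = 27.6
Σc'Δl = 8.8 kN/m; ΣN' = 502.5 kN/m; ΣW sinα = 201.6 kN/m
Resisting = 8.8 + 502.5·tan30.3° = 8.8 + 293.6 = 302.5 kN/m
FS = 302.5 / 201.6 = 1.500

FS = 1.50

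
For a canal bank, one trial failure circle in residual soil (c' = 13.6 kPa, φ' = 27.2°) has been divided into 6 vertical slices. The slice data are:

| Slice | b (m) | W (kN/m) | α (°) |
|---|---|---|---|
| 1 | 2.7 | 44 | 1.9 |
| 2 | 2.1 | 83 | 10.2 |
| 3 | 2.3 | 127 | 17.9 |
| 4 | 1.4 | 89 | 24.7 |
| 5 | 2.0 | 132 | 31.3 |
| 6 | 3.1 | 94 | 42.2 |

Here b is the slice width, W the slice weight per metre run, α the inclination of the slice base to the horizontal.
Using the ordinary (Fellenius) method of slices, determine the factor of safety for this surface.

Ordinary method of slices: FS = Σ[c'·Δl_i + (W_i cosα_i)·tanφ'] / Σ W_i sinα_i, with Δl_i = b_i / cosα_i.
Slice 1: Δl = 2.7/cos1.9° = 2.701 m; N'_1 = 44·cos1.9° = 44.0; c'Δl = 36.74; W sinα = 1.5
Slice 2: Δl = 2.1/cos10.2° = 2.134 m; N'_2 = 83·cos10.2° = 81.7; c'Δl = 29.02; W sinα = 14.7
Slice 3: Δl = 2.3/cos17.9° = 2.417 m; N'_3 = 127·cos17.9° = 120.9; c'Δl = 32.87; W sinα = 39.0
Slice 4: Δl = 1.4/cos24.7° = 1.541 m; N'_4 = 89·cos24.7° = 80.9; c'Δl = 20.96; W sinα = 37.2
Slice 5: Δl = 2.0/cos31.3° = 2.341 m; N'_5 = 132·cos31.3° = 112.8; c'Δl = 31.83; W sinα = 68.6
Slice 6: Δl = 3.1/cos42.2° = 4.185 m; N'_6 = 94·cos42.2° = 69.6; c'Δl = 56.91; W sinα = 63.1
Σc'Δl = 208.3 kN/m; ΣN' = 509.8 kN/m; ΣW sinα = 224.1 kN/m
Resisting = 208.3 + 509.8·tan27.2° = 208.3 + 262.0 = 470.3 kN/m
FS = 470.3 / 224.1 = 2.099

FS = 2.10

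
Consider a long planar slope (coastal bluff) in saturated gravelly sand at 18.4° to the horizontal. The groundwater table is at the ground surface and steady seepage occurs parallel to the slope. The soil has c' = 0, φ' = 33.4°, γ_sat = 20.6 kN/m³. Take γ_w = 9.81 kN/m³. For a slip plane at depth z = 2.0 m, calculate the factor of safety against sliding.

With seepage parallel to the slope and the water table at the surface, the effective normal stress on the slip plane uses the buoyant unit weight γ' = γ_sat − γ_w while the driving shear stress uses γ_sat:
FS = [c' + γ' z cos²β tanφ'] / [γ_sat z sinβ cosβ]
(For c' = 0 this reduces to FS = (γ'/γ_sat)·tanφ'/tanβ.)
γ' = 20.6 − 9.81 = 10.79 kN/m³
Numerator = 0.0 + 10.79·2.0·cos²18.4°·tan33.4° = 0.0 + 10.79·2.0·0.9004·0.6594 = 12.812 kPa
Denominator = 20.6·2.0·sin18.4°·cos18.4° = 20.6·2.0·0.3156·0.9489 = 12.340 kPa
FS = 12.812 / 12.340 = 1.038

FS = 1.04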